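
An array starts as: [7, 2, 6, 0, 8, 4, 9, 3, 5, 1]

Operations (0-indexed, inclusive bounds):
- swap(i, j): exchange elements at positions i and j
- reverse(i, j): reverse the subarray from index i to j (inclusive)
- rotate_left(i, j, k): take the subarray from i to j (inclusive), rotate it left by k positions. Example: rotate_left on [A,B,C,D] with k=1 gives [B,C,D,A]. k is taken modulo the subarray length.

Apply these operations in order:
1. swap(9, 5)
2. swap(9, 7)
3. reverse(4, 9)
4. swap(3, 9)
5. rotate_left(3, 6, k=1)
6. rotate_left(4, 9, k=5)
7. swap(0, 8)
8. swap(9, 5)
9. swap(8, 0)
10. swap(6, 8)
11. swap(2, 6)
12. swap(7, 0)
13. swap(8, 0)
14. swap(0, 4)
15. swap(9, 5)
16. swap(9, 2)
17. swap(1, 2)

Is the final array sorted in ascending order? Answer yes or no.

After 1 (swap(9, 5)): [7, 2, 6, 0, 8, 1, 9, 3, 5, 4]
After 2 (swap(9, 7)): [7, 2, 6, 0, 8, 1, 9, 4, 5, 3]
After 3 (reverse(4, 9)): [7, 2, 6, 0, 3, 5, 4, 9, 1, 8]
After 4 (swap(3, 9)): [7, 2, 6, 8, 3, 5, 4, 9, 1, 0]
After 5 (rotate_left(3, 6, k=1)): [7, 2, 6, 3, 5, 4, 8, 9, 1, 0]
After 6 (rotate_left(4, 9, k=5)): [7, 2, 6, 3, 0, 5, 4, 8, 9, 1]
After 7 (swap(0, 8)): [9, 2, 6, 3, 0, 5, 4, 8, 7, 1]
After 8 (swap(9, 5)): [9, 2, 6, 3, 0, 1, 4, 8, 7, 5]
After 9 (swap(8, 0)): [7, 2, 6, 3, 0, 1, 4, 8, 9, 5]
After 10 (swap(6, 8)): [7, 2, 6, 3, 0, 1, 9, 8, 4, 5]
After 11 (swap(2, 6)): [7, 2, 9, 3, 0, 1, 6, 8, 4, 5]
After 12 (swap(7, 0)): [8, 2, 9, 3, 0, 1, 6, 7, 4, 5]
After 13 (swap(8, 0)): [4, 2, 9, 3, 0, 1, 6, 7, 8, 5]
After 14 (swap(0, 4)): [0, 2, 9, 3, 4, 1, 6, 7, 8, 5]
After 15 (swap(9, 5)): [0, 2, 9, 3, 4, 5, 6, 7, 8, 1]
After 16 (swap(9, 2)): [0, 2, 1, 3, 4, 5, 6, 7, 8, 9]
After 17 (swap(1, 2)): [0, 1, 2, 3, 4, 5, 6, 7, 8, 9]

Answer: yes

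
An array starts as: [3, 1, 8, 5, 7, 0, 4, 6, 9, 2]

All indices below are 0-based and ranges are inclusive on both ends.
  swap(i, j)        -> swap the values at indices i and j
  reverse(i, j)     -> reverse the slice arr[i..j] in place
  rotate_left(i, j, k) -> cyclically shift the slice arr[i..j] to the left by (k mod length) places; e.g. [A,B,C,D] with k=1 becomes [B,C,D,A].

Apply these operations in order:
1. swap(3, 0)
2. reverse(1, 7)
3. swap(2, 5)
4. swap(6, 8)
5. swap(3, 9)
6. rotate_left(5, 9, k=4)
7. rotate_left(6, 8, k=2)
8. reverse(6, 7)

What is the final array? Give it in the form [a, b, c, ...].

Answer: [5, 6, 3, 2, 7, 0, 4, 1, 9, 8]

Derivation:
After 1 (swap(3, 0)): [5, 1, 8, 3, 7, 0, 4, 6, 9, 2]
After 2 (reverse(1, 7)): [5, 6, 4, 0, 7, 3, 8, 1, 9, 2]
After 3 (swap(2, 5)): [5, 6, 3, 0, 7, 4, 8, 1, 9, 2]
After 4 (swap(6, 8)): [5, 6, 3, 0, 7, 4, 9, 1, 8, 2]
After 5 (swap(3, 9)): [5, 6, 3, 2, 7, 4, 9, 1, 8, 0]
After 6 (rotate_left(5, 9, k=4)): [5, 6, 3, 2, 7, 0, 4, 9, 1, 8]
After 7 (rotate_left(6, 8, k=2)): [5, 6, 3, 2, 7, 0, 1, 4, 9, 8]
After 8 (reverse(6, 7)): [5, 6, 3, 2, 7, 0, 4, 1, 9, 8]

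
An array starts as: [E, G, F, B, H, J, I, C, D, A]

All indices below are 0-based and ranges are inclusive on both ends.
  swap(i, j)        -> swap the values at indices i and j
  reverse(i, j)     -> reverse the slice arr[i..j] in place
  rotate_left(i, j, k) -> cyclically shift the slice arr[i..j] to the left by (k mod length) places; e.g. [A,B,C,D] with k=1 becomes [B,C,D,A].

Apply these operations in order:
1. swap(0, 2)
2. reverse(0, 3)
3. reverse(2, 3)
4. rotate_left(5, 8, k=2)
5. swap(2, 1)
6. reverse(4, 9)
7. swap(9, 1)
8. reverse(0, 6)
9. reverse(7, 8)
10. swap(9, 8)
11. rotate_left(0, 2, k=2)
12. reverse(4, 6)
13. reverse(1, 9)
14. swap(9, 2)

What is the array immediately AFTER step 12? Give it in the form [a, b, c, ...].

Answer: [A, J, I, G, B, H, E, C, F, D]

Derivation:
After 1 (swap(0, 2)): [F, G, E, B, H, J, I, C, D, A]
After 2 (reverse(0, 3)): [B, E, G, F, H, J, I, C, D, A]
After 3 (reverse(2, 3)): [B, E, F, G, H, J, I, C, D, A]
After 4 (rotate_left(5, 8, k=2)): [B, E, F, G, H, C, D, J, I, A]
After 5 (swap(2, 1)): [B, F, E, G, H, C, D, J, I, A]
After 6 (reverse(4, 9)): [B, F, E, G, A, I, J, D, C, H]
After 7 (swap(9, 1)): [B, H, E, G, A, I, J, D, C, F]
After 8 (reverse(0, 6)): [J, I, A, G, E, H, B, D, C, F]
After 9 (reverse(7, 8)): [J, I, A, G, E, H, B, C, D, F]
After 10 (swap(9, 8)): [J, I, A, G, E, H, B, C, F, D]
After 11 (rotate_left(0, 2, k=2)): [A, J, I, G, E, H, B, C, F, D]
After 12 (reverse(4, 6)): [A, J, I, G, B, H, E, C, F, D]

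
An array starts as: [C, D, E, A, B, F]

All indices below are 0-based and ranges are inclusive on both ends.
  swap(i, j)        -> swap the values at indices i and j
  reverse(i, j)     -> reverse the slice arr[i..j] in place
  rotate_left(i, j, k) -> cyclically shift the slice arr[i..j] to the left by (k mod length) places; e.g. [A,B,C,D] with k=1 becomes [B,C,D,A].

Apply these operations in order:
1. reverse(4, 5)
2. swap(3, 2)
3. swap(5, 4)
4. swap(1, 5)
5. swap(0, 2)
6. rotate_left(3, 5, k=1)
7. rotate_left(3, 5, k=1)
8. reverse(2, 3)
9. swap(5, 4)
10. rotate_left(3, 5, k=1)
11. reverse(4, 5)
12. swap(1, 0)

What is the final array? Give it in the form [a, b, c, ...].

Answer: [F, A, D, B, C, E]

Derivation:
After 1 (reverse(4, 5)): [C, D, E, A, F, B]
After 2 (swap(3, 2)): [C, D, A, E, F, B]
After 3 (swap(5, 4)): [C, D, A, E, B, F]
After 4 (swap(1, 5)): [C, F, A, E, B, D]
After 5 (swap(0, 2)): [A, F, C, E, B, D]
After 6 (rotate_left(3, 5, k=1)): [A, F, C, B, D, E]
After 7 (rotate_left(3, 5, k=1)): [A, F, C, D, E, B]
After 8 (reverse(2, 3)): [A, F, D, C, E, B]
After 9 (swap(5, 4)): [A, F, D, C, B, E]
After 10 (rotate_left(3, 5, k=1)): [A, F, D, B, E, C]
After 11 (reverse(4, 5)): [A, F, D, B, C, E]
After 12 (swap(1, 0)): [F, A, D, B, C, E]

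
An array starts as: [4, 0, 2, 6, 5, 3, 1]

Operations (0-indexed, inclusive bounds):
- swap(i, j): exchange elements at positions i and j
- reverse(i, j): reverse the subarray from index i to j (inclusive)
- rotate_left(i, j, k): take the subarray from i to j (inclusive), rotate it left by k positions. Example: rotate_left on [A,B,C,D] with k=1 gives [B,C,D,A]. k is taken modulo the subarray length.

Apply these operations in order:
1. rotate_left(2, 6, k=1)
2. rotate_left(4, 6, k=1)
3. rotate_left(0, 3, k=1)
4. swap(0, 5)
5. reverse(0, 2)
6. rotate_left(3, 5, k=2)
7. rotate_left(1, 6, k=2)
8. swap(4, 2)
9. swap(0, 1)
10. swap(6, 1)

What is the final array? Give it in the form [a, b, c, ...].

Answer: [0, 2, 3, 1, 4, 6, 5]

Derivation:
After 1 (rotate_left(2, 6, k=1)): [4, 0, 6, 5, 3, 1, 2]
After 2 (rotate_left(4, 6, k=1)): [4, 0, 6, 5, 1, 2, 3]
After 3 (rotate_left(0, 3, k=1)): [0, 6, 5, 4, 1, 2, 3]
After 4 (swap(0, 5)): [2, 6, 5, 4, 1, 0, 3]
After 5 (reverse(0, 2)): [5, 6, 2, 4, 1, 0, 3]
After 6 (rotate_left(3, 5, k=2)): [5, 6, 2, 0, 4, 1, 3]
After 7 (rotate_left(1, 6, k=2)): [5, 0, 4, 1, 3, 6, 2]
After 8 (swap(4, 2)): [5, 0, 3, 1, 4, 6, 2]
After 9 (swap(0, 1)): [0, 5, 3, 1, 4, 6, 2]
After 10 (swap(6, 1)): [0, 2, 3, 1, 4, 6, 5]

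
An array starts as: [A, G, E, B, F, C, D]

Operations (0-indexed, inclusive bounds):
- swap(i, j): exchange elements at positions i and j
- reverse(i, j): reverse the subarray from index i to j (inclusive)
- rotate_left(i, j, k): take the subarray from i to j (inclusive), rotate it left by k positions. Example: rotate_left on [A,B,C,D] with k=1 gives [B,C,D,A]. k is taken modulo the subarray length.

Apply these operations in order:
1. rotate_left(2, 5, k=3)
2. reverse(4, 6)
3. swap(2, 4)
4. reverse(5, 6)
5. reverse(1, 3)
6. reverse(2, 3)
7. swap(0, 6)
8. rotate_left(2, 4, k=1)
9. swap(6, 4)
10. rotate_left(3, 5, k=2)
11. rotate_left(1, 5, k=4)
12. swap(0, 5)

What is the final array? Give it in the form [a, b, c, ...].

After 1 (rotate_left(2, 5, k=3)): [A, G, C, E, B, F, D]
After 2 (reverse(4, 6)): [A, G, C, E, D, F, B]
After 3 (swap(2, 4)): [A, G, D, E, C, F, B]
After 4 (reverse(5, 6)): [A, G, D, E, C, B, F]
After 5 (reverse(1, 3)): [A, E, D, G, C, B, F]
After 6 (reverse(2, 3)): [A, E, G, D, C, B, F]
After 7 (swap(0, 6)): [F, E, G, D, C, B, A]
After 8 (rotate_left(2, 4, k=1)): [F, E, D, C, G, B, A]
After 9 (swap(6, 4)): [F, E, D, C, A, B, G]
After 10 (rotate_left(3, 5, k=2)): [F, E, D, B, C, A, G]
After 11 (rotate_left(1, 5, k=4)): [F, A, E, D, B, C, G]
After 12 (swap(0, 5)): [C, A, E, D, B, F, G]

Answer: [C, A, E, D, B, F, G]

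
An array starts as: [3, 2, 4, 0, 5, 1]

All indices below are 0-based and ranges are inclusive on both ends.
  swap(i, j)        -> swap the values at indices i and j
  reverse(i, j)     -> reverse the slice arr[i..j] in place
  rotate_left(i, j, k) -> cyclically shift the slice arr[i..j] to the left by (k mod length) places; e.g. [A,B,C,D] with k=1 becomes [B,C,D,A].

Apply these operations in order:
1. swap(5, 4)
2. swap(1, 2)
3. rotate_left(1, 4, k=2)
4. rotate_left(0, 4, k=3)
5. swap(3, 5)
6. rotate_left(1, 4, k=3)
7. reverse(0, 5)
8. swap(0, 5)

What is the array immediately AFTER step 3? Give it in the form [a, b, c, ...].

Answer: [3, 0, 1, 4, 2, 5]

Derivation:
After 1 (swap(5, 4)): [3, 2, 4, 0, 1, 5]
After 2 (swap(1, 2)): [3, 4, 2, 0, 1, 5]
After 3 (rotate_left(1, 4, k=2)): [3, 0, 1, 4, 2, 5]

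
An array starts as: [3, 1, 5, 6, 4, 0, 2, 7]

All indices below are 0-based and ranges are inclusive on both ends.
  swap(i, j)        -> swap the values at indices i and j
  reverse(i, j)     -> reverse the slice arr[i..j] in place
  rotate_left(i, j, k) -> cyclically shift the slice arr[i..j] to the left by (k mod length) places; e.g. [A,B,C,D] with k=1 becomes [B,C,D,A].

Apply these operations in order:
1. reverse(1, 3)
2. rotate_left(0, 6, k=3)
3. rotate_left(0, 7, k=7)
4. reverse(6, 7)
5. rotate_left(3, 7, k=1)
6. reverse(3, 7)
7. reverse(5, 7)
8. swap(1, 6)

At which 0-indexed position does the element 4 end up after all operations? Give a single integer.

After 1 (reverse(1, 3)): [3, 6, 5, 1, 4, 0, 2, 7]
After 2 (rotate_left(0, 6, k=3)): [1, 4, 0, 2, 3, 6, 5, 7]
After 3 (rotate_left(0, 7, k=7)): [7, 1, 4, 0, 2, 3, 6, 5]
After 4 (reverse(6, 7)): [7, 1, 4, 0, 2, 3, 5, 6]
After 5 (rotate_left(3, 7, k=1)): [7, 1, 4, 2, 3, 5, 6, 0]
After 6 (reverse(3, 7)): [7, 1, 4, 0, 6, 5, 3, 2]
After 7 (reverse(5, 7)): [7, 1, 4, 0, 6, 2, 3, 5]
After 8 (swap(1, 6)): [7, 3, 4, 0, 6, 2, 1, 5]

Answer: 2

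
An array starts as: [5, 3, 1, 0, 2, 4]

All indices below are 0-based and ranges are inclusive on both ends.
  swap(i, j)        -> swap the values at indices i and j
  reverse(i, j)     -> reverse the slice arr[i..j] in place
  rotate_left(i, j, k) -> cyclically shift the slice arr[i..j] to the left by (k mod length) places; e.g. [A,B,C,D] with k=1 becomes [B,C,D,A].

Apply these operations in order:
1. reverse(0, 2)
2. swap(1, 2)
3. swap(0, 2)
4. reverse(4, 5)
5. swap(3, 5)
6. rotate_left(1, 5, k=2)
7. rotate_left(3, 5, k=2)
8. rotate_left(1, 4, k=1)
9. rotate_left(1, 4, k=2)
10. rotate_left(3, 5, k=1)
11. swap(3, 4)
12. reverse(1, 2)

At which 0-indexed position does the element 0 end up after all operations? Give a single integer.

Answer: 2

Derivation:
After 1 (reverse(0, 2)): [1, 3, 5, 0, 2, 4]
After 2 (swap(1, 2)): [1, 5, 3, 0, 2, 4]
After 3 (swap(0, 2)): [3, 5, 1, 0, 2, 4]
After 4 (reverse(4, 5)): [3, 5, 1, 0, 4, 2]
After 5 (swap(3, 5)): [3, 5, 1, 2, 4, 0]
After 6 (rotate_left(1, 5, k=2)): [3, 2, 4, 0, 5, 1]
After 7 (rotate_left(3, 5, k=2)): [3, 2, 4, 1, 0, 5]
After 8 (rotate_left(1, 4, k=1)): [3, 4, 1, 0, 2, 5]
After 9 (rotate_left(1, 4, k=2)): [3, 0, 2, 4, 1, 5]
After 10 (rotate_left(3, 5, k=1)): [3, 0, 2, 1, 5, 4]
After 11 (swap(3, 4)): [3, 0, 2, 5, 1, 4]
After 12 (reverse(1, 2)): [3, 2, 0, 5, 1, 4]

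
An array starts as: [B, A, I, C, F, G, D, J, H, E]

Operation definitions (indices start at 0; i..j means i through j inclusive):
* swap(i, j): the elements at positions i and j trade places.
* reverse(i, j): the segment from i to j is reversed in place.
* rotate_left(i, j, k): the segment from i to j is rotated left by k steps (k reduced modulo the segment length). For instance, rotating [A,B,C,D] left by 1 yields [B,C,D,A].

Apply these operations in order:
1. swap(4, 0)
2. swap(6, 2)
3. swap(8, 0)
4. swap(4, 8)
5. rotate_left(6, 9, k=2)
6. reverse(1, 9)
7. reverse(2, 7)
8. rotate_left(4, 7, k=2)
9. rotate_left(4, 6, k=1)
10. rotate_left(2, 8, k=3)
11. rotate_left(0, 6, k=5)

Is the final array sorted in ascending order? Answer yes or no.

After 1 (swap(4, 0)): [F, A, I, C, B, G, D, J, H, E]
After 2 (swap(6, 2)): [F, A, D, C, B, G, I, J, H, E]
After 3 (swap(8, 0)): [H, A, D, C, B, G, I, J, F, E]
After 4 (swap(4, 8)): [H, A, D, C, F, G, I, J, B, E]
After 5 (rotate_left(6, 9, k=2)): [H, A, D, C, F, G, B, E, I, J]
After 6 (reverse(1, 9)): [H, J, I, E, B, G, F, C, D, A]
After 7 (reverse(2, 7)): [H, J, C, F, G, B, E, I, D, A]
After 8 (rotate_left(4, 7, k=2)): [H, J, C, F, E, I, G, B, D, A]
After 9 (rotate_left(4, 6, k=1)): [H, J, C, F, I, G, E, B, D, A]
After 10 (rotate_left(2, 8, k=3)): [H, J, G, E, B, D, C, F, I, A]
After 11 (rotate_left(0, 6, k=5)): [D, C, H, J, G, E, B, F, I, A]

Answer: no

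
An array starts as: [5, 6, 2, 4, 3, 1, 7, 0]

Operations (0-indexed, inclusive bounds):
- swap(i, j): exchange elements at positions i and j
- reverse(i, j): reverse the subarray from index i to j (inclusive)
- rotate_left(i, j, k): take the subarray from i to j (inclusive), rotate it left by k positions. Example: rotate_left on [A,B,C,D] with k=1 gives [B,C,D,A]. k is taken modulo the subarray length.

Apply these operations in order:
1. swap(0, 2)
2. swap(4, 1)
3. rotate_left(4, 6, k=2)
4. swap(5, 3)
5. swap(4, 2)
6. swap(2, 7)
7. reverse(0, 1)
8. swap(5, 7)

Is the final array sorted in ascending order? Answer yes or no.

After 1 (swap(0, 2)): [2, 6, 5, 4, 3, 1, 7, 0]
After 2 (swap(4, 1)): [2, 3, 5, 4, 6, 1, 7, 0]
After 3 (rotate_left(4, 6, k=2)): [2, 3, 5, 4, 7, 6, 1, 0]
After 4 (swap(5, 3)): [2, 3, 5, 6, 7, 4, 1, 0]
After 5 (swap(4, 2)): [2, 3, 7, 6, 5, 4, 1, 0]
After 6 (swap(2, 7)): [2, 3, 0, 6, 5, 4, 1, 7]
After 7 (reverse(0, 1)): [3, 2, 0, 6, 5, 4, 1, 7]
After 8 (swap(5, 7)): [3, 2, 0, 6, 5, 7, 1, 4]

Answer: no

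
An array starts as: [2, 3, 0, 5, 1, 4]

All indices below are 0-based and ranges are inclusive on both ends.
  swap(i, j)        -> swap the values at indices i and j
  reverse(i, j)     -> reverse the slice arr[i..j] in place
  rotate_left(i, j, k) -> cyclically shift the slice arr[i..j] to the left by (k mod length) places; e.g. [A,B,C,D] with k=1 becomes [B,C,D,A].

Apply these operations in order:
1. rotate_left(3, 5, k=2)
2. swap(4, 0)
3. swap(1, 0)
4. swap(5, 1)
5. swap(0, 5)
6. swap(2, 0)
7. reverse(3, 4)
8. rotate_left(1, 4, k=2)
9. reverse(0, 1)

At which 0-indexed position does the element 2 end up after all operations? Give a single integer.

Answer: 0

Derivation:
After 1 (rotate_left(3, 5, k=2)): [2, 3, 0, 4, 5, 1]
After 2 (swap(4, 0)): [5, 3, 0, 4, 2, 1]
After 3 (swap(1, 0)): [3, 5, 0, 4, 2, 1]
After 4 (swap(5, 1)): [3, 1, 0, 4, 2, 5]
After 5 (swap(0, 5)): [5, 1, 0, 4, 2, 3]
After 6 (swap(2, 0)): [0, 1, 5, 4, 2, 3]
After 7 (reverse(3, 4)): [0, 1, 5, 2, 4, 3]
After 8 (rotate_left(1, 4, k=2)): [0, 2, 4, 1, 5, 3]
After 9 (reverse(0, 1)): [2, 0, 4, 1, 5, 3]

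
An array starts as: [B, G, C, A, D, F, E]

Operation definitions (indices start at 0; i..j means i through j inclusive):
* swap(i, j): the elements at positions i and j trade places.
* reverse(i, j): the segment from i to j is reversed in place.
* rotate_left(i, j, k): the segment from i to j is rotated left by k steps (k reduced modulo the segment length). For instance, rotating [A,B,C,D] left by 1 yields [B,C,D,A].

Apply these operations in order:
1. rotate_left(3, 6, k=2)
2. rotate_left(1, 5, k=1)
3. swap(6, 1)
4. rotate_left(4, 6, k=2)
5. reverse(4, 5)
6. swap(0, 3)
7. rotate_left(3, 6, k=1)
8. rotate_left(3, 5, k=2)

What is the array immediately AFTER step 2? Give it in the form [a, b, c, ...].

Answer: [B, C, F, E, A, G, D]

Derivation:
After 1 (rotate_left(3, 6, k=2)): [B, G, C, F, E, A, D]
After 2 (rotate_left(1, 5, k=1)): [B, C, F, E, A, G, D]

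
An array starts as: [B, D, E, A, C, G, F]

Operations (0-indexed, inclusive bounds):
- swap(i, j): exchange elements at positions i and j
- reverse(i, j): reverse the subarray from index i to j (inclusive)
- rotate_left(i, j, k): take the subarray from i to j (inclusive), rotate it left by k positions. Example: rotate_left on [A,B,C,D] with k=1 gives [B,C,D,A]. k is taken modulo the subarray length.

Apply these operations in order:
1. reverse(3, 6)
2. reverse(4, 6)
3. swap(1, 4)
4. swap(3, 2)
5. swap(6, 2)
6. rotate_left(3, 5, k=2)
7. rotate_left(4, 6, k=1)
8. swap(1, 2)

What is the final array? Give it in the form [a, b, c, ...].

Answer: [B, G, A, C, D, F, E]

Derivation:
After 1 (reverse(3, 6)): [B, D, E, F, G, C, A]
After 2 (reverse(4, 6)): [B, D, E, F, A, C, G]
After 3 (swap(1, 4)): [B, A, E, F, D, C, G]
After 4 (swap(3, 2)): [B, A, F, E, D, C, G]
After 5 (swap(6, 2)): [B, A, G, E, D, C, F]
After 6 (rotate_left(3, 5, k=2)): [B, A, G, C, E, D, F]
After 7 (rotate_left(4, 6, k=1)): [B, A, G, C, D, F, E]
After 8 (swap(1, 2)): [B, G, A, C, D, F, E]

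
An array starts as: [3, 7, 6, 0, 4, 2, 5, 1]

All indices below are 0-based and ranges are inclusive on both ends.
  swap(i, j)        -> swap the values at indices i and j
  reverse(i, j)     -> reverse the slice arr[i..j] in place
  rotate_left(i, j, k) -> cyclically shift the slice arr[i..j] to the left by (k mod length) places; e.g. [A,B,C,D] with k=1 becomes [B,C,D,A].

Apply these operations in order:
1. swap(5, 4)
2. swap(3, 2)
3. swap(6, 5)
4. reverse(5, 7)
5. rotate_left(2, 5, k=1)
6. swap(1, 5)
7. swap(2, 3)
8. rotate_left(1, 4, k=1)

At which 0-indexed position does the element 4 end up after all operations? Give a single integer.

Answer: 6

Derivation:
After 1 (swap(5, 4)): [3, 7, 6, 0, 2, 4, 5, 1]
After 2 (swap(3, 2)): [3, 7, 0, 6, 2, 4, 5, 1]
After 3 (swap(6, 5)): [3, 7, 0, 6, 2, 5, 4, 1]
After 4 (reverse(5, 7)): [3, 7, 0, 6, 2, 1, 4, 5]
After 5 (rotate_left(2, 5, k=1)): [3, 7, 6, 2, 1, 0, 4, 5]
After 6 (swap(1, 5)): [3, 0, 6, 2, 1, 7, 4, 5]
After 7 (swap(2, 3)): [3, 0, 2, 6, 1, 7, 4, 5]
After 8 (rotate_left(1, 4, k=1)): [3, 2, 6, 1, 0, 7, 4, 5]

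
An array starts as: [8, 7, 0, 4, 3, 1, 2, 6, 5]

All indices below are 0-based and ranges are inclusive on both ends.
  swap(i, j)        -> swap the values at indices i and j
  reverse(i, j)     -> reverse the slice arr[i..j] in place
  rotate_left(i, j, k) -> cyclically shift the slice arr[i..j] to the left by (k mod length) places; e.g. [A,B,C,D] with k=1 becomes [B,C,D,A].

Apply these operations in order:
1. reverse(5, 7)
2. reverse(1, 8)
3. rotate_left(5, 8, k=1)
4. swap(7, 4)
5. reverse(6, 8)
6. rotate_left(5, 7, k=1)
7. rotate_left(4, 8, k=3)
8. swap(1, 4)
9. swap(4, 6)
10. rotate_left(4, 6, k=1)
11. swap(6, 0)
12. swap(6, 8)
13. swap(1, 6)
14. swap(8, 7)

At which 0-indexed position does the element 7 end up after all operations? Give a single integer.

Answer: 0

Derivation:
After 1 (reverse(5, 7)): [8, 7, 0, 4, 3, 6, 2, 1, 5]
After 2 (reverse(1, 8)): [8, 5, 1, 2, 6, 3, 4, 0, 7]
After 3 (rotate_left(5, 8, k=1)): [8, 5, 1, 2, 6, 4, 0, 7, 3]
After 4 (swap(7, 4)): [8, 5, 1, 2, 7, 4, 0, 6, 3]
After 5 (reverse(6, 8)): [8, 5, 1, 2, 7, 4, 3, 6, 0]
After 6 (rotate_left(5, 7, k=1)): [8, 5, 1, 2, 7, 3, 6, 4, 0]
After 7 (rotate_left(4, 8, k=3)): [8, 5, 1, 2, 4, 0, 7, 3, 6]
After 8 (swap(1, 4)): [8, 4, 1, 2, 5, 0, 7, 3, 6]
After 9 (swap(4, 6)): [8, 4, 1, 2, 7, 0, 5, 3, 6]
After 10 (rotate_left(4, 6, k=1)): [8, 4, 1, 2, 0, 5, 7, 3, 6]
After 11 (swap(6, 0)): [7, 4, 1, 2, 0, 5, 8, 3, 6]
After 12 (swap(6, 8)): [7, 4, 1, 2, 0, 5, 6, 3, 8]
After 13 (swap(1, 6)): [7, 6, 1, 2, 0, 5, 4, 3, 8]
After 14 (swap(8, 7)): [7, 6, 1, 2, 0, 5, 4, 8, 3]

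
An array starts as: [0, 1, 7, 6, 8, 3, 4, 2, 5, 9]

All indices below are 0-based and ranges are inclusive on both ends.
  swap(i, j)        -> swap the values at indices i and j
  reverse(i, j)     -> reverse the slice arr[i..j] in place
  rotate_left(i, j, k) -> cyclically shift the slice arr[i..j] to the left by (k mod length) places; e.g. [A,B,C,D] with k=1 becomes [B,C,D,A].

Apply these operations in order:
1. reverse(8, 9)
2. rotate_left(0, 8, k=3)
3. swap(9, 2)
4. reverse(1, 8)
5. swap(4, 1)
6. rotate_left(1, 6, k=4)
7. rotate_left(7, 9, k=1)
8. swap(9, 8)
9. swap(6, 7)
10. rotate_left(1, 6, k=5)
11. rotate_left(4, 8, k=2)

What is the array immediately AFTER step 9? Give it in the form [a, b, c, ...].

After 1 (reverse(8, 9)): [0, 1, 7, 6, 8, 3, 4, 2, 9, 5]
After 2 (rotate_left(0, 8, k=3)): [6, 8, 3, 4, 2, 9, 0, 1, 7, 5]
After 3 (swap(9, 2)): [6, 8, 5, 4, 2, 9, 0, 1, 7, 3]
After 4 (reverse(1, 8)): [6, 7, 1, 0, 9, 2, 4, 5, 8, 3]
After 5 (swap(4, 1)): [6, 9, 1, 0, 7, 2, 4, 5, 8, 3]
After 6 (rotate_left(1, 6, k=4)): [6, 2, 4, 9, 1, 0, 7, 5, 8, 3]
After 7 (rotate_left(7, 9, k=1)): [6, 2, 4, 9, 1, 0, 7, 8, 3, 5]
After 8 (swap(9, 8)): [6, 2, 4, 9, 1, 0, 7, 8, 5, 3]
After 9 (swap(6, 7)): [6, 2, 4, 9, 1, 0, 8, 7, 5, 3]

Answer: [6, 2, 4, 9, 1, 0, 8, 7, 5, 3]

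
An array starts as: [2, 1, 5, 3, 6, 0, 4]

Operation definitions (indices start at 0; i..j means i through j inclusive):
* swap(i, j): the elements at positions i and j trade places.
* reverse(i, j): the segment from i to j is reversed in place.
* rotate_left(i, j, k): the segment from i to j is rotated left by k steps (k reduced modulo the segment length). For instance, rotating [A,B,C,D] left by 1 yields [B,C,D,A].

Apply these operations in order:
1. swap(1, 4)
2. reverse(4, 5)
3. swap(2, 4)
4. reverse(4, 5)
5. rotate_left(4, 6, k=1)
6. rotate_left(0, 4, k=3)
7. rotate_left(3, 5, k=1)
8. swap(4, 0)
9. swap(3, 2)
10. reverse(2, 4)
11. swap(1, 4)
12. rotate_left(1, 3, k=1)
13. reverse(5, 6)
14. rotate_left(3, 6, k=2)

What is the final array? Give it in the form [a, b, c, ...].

Answer: [4, 3, 2, 1, 6, 0, 5]

Derivation:
After 1 (swap(1, 4)): [2, 6, 5, 3, 1, 0, 4]
After 2 (reverse(4, 5)): [2, 6, 5, 3, 0, 1, 4]
After 3 (swap(2, 4)): [2, 6, 0, 3, 5, 1, 4]
After 4 (reverse(4, 5)): [2, 6, 0, 3, 1, 5, 4]
After 5 (rotate_left(4, 6, k=1)): [2, 6, 0, 3, 5, 4, 1]
After 6 (rotate_left(0, 4, k=3)): [3, 5, 2, 6, 0, 4, 1]
After 7 (rotate_left(3, 5, k=1)): [3, 5, 2, 0, 4, 6, 1]
After 8 (swap(4, 0)): [4, 5, 2, 0, 3, 6, 1]
After 9 (swap(3, 2)): [4, 5, 0, 2, 3, 6, 1]
After 10 (reverse(2, 4)): [4, 5, 3, 2, 0, 6, 1]
After 11 (swap(1, 4)): [4, 0, 3, 2, 5, 6, 1]
After 12 (rotate_left(1, 3, k=1)): [4, 3, 2, 0, 5, 6, 1]
After 13 (reverse(5, 6)): [4, 3, 2, 0, 5, 1, 6]
After 14 (rotate_left(3, 6, k=2)): [4, 3, 2, 1, 6, 0, 5]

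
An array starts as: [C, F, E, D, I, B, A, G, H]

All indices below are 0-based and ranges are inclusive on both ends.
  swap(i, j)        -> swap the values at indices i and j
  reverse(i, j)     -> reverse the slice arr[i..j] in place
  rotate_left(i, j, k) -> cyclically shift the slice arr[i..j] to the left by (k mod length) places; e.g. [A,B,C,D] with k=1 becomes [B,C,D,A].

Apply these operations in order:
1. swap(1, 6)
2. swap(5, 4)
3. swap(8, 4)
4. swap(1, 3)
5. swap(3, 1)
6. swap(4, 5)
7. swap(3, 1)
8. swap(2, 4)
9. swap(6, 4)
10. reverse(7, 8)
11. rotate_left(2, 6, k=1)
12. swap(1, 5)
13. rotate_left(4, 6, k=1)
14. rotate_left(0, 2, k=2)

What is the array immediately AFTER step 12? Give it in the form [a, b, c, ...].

Answer: [C, E, A, F, H, D, I, B, G]

Derivation:
After 1 (swap(1, 6)): [C, A, E, D, I, B, F, G, H]
After 2 (swap(5, 4)): [C, A, E, D, B, I, F, G, H]
After 3 (swap(8, 4)): [C, A, E, D, H, I, F, G, B]
After 4 (swap(1, 3)): [C, D, E, A, H, I, F, G, B]
After 5 (swap(3, 1)): [C, A, E, D, H, I, F, G, B]
After 6 (swap(4, 5)): [C, A, E, D, I, H, F, G, B]
After 7 (swap(3, 1)): [C, D, E, A, I, H, F, G, B]
After 8 (swap(2, 4)): [C, D, I, A, E, H, F, G, B]
After 9 (swap(6, 4)): [C, D, I, A, F, H, E, G, B]
After 10 (reverse(7, 8)): [C, D, I, A, F, H, E, B, G]
After 11 (rotate_left(2, 6, k=1)): [C, D, A, F, H, E, I, B, G]
After 12 (swap(1, 5)): [C, E, A, F, H, D, I, B, G]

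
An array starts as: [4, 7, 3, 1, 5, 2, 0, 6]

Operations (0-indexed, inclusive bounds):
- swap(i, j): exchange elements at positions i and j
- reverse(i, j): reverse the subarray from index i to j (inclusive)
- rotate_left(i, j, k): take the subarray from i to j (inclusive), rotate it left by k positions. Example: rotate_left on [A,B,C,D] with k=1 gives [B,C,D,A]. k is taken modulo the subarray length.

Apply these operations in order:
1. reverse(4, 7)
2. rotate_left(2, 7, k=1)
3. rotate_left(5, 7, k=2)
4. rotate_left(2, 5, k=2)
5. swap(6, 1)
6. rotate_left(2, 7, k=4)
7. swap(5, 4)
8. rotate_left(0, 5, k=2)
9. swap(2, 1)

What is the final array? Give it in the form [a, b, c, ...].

After 1 (reverse(4, 7)): [4, 7, 3, 1, 6, 0, 2, 5]
After 2 (rotate_left(2, 7, k=1)): [4, 7, 1, 6, 0, 2, 5, 3]
After 3 (rotate_left(5, 7, k=2)): [4, 7, 1, 6, 0, 3, 2, 5]
After 4 (rotate_left(2, 5, k=2)): [4, 7, 0, 3, 1, 6, 2, 5]
After 5 (swap(6, 1)): [4, 2, 0, 3, 1, 6, 7, 5]
After 6 (rotate_left(2, 7, k=4)): [4, 2, 7, 5, 0, 3, 1, 6]
After 7 (swap(5, 4)): [4, 2, 7, 5, 3, 0, 1, 6]
After 8 (rotate_left(0, 5, k=2)): [7, 5, 3, 0, 4, 2, 1, 6]
After 9 (swap(2, 1)): [7, 3, 5, 0, 4, 2, 1, 6]

Answer: [7, 3, 5, 0, 4, 2, 1, 6]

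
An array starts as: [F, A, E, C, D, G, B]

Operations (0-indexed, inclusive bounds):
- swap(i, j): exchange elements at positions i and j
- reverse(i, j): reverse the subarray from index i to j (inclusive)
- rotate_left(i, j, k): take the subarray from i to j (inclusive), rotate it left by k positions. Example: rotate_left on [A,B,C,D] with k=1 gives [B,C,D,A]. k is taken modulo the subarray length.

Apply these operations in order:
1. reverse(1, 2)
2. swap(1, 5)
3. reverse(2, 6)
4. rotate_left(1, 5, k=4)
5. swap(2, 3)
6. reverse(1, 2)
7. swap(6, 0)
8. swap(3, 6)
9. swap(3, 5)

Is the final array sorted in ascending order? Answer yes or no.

After 1 (reverse(1, 2)): [F, E, A, C, D, G, B]
After 2 (swap(1, 5)): [F, G, A, C, D, E, B]
After 3 (reverse(2, 6)): [F, G, B, E, D, C, A]
After 4 (rotate_left(1, 5, k=4)): [F, C, G, B, E, D, A]
After 5 (swap(2, 3)): [F, C, B, G, E, D, A]
After 6 (reverse(1, 2)): [F, B, C, G, E, D, A]
After 7 (swap(6, 0)): [A, B, C, G, E, D, F]
After 8 (swap(3, 6)): [A, B, C, F, E, D, G]
After 9 (swap(3, 5)): [A, B, C, D, E, F, G]

Answer: yes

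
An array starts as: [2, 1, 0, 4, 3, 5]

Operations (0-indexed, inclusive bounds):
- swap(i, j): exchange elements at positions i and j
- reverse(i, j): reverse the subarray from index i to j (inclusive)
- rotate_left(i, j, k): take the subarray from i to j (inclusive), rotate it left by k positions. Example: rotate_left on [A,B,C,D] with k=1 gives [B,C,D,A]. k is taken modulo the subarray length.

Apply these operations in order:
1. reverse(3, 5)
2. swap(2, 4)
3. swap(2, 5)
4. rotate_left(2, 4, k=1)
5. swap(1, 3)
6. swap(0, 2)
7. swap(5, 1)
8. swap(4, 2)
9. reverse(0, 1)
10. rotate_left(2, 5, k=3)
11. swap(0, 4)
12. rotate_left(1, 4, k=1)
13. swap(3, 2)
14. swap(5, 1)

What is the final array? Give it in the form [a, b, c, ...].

Answer: [1, 2, 3, 4, 5, 0]

Derivation:
After 1 (reverse(3, 5)): [2, 1, 0, 5, 3, 4]
After 2 (swap(2, 4)): [2, 1, 3, 5, 0, 4]
After 3 (swap(2, 5)): [2, 1, 4, 5, 0, 3]
After 4 (rotate_left(2, 4, k=1)): [2, 1, 5, 0, 4, 3]
After 5 (swap(1, 3)): [2, 0, 5, 1, 4, 3]
After 6 (swap(0, 2)): [5, 0, 2, 1, 4, 3]
After 7 (swap(5, 1)): [5, 3, 2, 1, 4, 0]
After 8 (swap(4, 2)): [5, 3, 4, 1, 2, 0]
After 9 (reverse(0, 1)): [3, 5, 4, 1, 2, 0]
After 10 (rotate_left(2, 5, k=3)): [3, 5, 0, 4, 1, 2]
After 11 (swap(0, 4)): [1, 5, 0, 4, 3, 2]
After 12 (rotate_left(1, 4, k=1)): [1, 0, 4, 3, 5, 2]
After 13 (swap(3, 2)): [1, 0, 3, 4, 5, 2]
After 14 (swap(5, 1)): [1, 2, 3, 4, 5, 0]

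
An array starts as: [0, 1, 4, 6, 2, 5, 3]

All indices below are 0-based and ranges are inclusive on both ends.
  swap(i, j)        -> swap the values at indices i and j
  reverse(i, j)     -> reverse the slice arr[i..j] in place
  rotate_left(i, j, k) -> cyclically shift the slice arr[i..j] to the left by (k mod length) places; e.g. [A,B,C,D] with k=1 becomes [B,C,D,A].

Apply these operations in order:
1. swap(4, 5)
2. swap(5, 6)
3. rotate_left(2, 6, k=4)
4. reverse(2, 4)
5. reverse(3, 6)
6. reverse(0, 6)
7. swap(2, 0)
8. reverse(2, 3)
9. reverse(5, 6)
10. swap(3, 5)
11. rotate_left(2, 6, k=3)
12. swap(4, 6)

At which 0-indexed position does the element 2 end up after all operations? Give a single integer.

After 1 (swap(4, 5)): [0, 1, 4, 6, 5, 2, 3]
After 2 (swap(5, 6)): [0, 1, 4, 6, 5, 3, 2]
After 3 (rotate_left(2, 6, k=4)): [0, 1, 2, 4, 6, 5, 3]
After 4 (reverse(2, 4)): [0, 1, 6, 4, 2, 5, 3]
After 5 (reverse(3, 6)): [0, 1, 6, 3, 5, 2, 4]
After 6 (reverse(0, 6)): [4, 2, 5, 3, 6, 1, 0]
After 7 (swap(2, 0)): [5, 2, 4, 3, 6, 1, 0]
After 8 (reverse(2, 3)): [5, 2, 3, 4, 6, 1, 0]
After 9 (reverse(5, 6)): [5, 2, 3, 4, 6, 0, 1]
After 10 (swap(3, 5)): [5, 2, 3, 0, 6, 4, 1]
After 11 (rotate_left(2, 6, k=3)): [5, 2, 4, 1, 3, 0, 6]
After 12 (swap(4, 6)): [5, 2, 4, 1, 6, 0, 3]

Answer: 1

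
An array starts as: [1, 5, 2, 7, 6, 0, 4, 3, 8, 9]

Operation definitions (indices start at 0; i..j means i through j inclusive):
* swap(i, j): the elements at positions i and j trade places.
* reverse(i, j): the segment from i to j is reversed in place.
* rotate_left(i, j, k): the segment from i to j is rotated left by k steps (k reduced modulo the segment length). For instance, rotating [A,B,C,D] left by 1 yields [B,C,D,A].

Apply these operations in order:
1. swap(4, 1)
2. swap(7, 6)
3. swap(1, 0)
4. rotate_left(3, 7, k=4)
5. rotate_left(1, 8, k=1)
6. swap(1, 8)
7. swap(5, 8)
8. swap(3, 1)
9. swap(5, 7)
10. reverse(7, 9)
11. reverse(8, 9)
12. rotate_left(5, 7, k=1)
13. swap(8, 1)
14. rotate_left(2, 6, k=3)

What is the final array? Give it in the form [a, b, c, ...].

Answer: [6, 2, 3, 9, 4, 1, 5, 8, 7, 0]

Derivation:
After 1 (swap(4, 1)): [1, 6, 2, 7, 5, 0, 4, 3, 8, 9]
After 2 (swap(7, 6)): [1, 6, 2, 7, 5, 0, 3, 4, 8, 9]
After 3 (swap(1, 0)): [6, 1, 2, 7, 5, 0, 3, 4, 8, 9]
After 4 (rotate_left(3, 7, k=4)): [6, 1, 2, 4, 7, 5, 0, 3, 8, 9]
After 5 (rotate_left(1, 8, k=1)): [6, 2, 4, 7, 5, 0, 3, 8, 1, 9]
After 6 (swap(1, 8)): [6, 1, 4, 7, 5, 0, 3, 8, 2, 9]
After 7 (swap(5, 8)): [6, 1, 4, 7, 5, 2, 3, 8, 0, 9]
After 8 (swap(3, 1)): [6, 7, 4, 1, 5, 2, 3, 8, 0, 9]
After 9 (swap(5, 7)): [6, 7, 4, 1, 5, 8, 3, 2, 0, 9]
After 10 (reverse(7, 9)): [6, 7, 4, 1, 5, 8, 3, 9, 0, 2]
After 11 (reverse(8, 9)): [6, 7, 4, 1, 5, 8, 3, 9, 2, 0]
After 12 (rotate_left(5, 7, k=1)): [6, 7, 4, 1, 5, 3, 9, 8, 2, 0]
After 13 (swap(8, 1)): [6, 2, 4, 1, 5, 3, 9, 8, 7, 0]
After 14 (rotate_left(2, 6, k=3)): [6, 2, 3, 9, 4, 1, 5, 8, 7, 0]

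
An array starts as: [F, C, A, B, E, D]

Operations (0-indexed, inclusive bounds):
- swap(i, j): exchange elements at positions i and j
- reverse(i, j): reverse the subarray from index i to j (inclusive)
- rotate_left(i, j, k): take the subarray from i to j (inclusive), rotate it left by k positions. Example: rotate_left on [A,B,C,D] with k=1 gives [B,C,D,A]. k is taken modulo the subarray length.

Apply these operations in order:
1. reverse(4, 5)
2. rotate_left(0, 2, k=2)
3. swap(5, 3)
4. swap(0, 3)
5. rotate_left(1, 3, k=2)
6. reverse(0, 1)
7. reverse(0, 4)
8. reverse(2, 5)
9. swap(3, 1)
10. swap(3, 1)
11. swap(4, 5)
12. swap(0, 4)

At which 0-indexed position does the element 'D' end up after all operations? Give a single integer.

Answer: 4

Derivation:
After 1 (reverse(4, 5)): [F, C, A, B, D, E]
After 2 (rotate_left(0, 2, k=2)): [A, F, C, B, D, E]
After 3 (swap(5, 3)): [A, F, C, E, D, B]
After 4 (swap(0, 3)): [E, F, C, A, D, B]
After 5 (rotate_left(1, 3, k=2)): [E, A, F, C, D, B]
After 6 (reverse(0, 1)): [A, E, F, C, D, B]
After 7 (reverse(0, 4)): [D, C, F, E, A, B]
After 8 (reverse(2, 5)): [D, C, B, A, E, F]
After 9 (swap(3, 1)): [D, A, B, C, E, F]
After 10 (swap(3, 1)): [D, C, B, A, E, F]
After 11 (swap(4, 5)): [D, C, B, A, F, E]
After 12 (swap(0, 4)): [F, C, B, A, D, E]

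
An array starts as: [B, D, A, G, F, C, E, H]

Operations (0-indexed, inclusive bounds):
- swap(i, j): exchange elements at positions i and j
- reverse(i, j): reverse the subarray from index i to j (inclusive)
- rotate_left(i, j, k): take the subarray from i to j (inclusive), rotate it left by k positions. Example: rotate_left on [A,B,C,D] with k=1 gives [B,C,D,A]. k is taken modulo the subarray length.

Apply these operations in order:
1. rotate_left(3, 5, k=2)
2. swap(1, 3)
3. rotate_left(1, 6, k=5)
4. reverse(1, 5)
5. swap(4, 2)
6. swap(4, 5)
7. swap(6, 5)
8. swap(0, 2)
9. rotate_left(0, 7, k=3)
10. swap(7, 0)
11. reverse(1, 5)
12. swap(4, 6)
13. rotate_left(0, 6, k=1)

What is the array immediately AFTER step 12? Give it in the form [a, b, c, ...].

Answer: [B, C, H, D, G, E, F, A]

Derivation:
After 1 (rotate_left(3, 5, k=2)): [B, D, A, C, G, F, E, H]
After 2 (swap(1, 3)): [B, C, A, D, G, F, E, H]
After 3 (rotate_left(1, 6, k=5)): [B, E, C, A, D, G, F, H]
After 4 (reverse(1, 5)): [B, G, D, A, C, E, F, H]
After 5 (swap(4, 2)): [B, G, C, A, D, E, F, H]
After 6 (swap(4, 5)): [B, G, C, A, E, D, F, H]
After 7 (swap(6, 5)): [B, G, C, A, E, F, D, H]
After 8 (swap(0, 2)): [C, G, B, A, E, F, D, H]
After 9 (rotate_left(0, 7, k=3)): [A, E, F, D, H, C, G, B]
After 10 (swap(7, 0)): [B, E, F, D, H, C, G, A]
After 11 (reverse(1, 5)): [B, C, H, D, F, E, G, A]
After 12 (swap(4, 6)): [B, C, H, D, G, E, F, A]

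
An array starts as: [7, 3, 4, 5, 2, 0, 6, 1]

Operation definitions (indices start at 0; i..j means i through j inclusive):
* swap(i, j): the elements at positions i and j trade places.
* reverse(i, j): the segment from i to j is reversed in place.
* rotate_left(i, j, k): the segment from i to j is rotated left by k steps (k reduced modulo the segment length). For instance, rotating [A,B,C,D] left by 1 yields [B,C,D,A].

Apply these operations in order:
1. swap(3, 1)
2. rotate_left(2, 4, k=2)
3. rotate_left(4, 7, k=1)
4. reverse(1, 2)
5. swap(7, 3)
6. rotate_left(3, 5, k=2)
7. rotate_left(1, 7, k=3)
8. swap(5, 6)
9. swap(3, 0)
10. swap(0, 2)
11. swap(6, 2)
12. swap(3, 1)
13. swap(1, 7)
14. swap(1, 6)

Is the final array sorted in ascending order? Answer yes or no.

Answer: yes

Derivation:
After 1 (swap(3, 1)): [7, 5, 4, 3, 2, 0, 6, 1]
After 2 (rotate_left(2, 4, k=2)): [7, 5, 2, 4, 3, 0, 6, 1]
After 3 (rotate_left(4, 7, k=1)): [7, 5, 2, 4, 0, 6, 1, 3]
After 4 (reverse(1, 2)): [7, 2, 5, 4, 0, 6, 1, 3]
After 5 (swap(7, 3)): [7, 2, 5, 3, 0, 6, 1, 4]
After 6 (rotate_left(3, 5, k=2)): [7, 2, 5, 6, 3, 0, 1, 4]
After 7 (rotate_left(1, 7, k=3)): [7, 3, 0, 1, 4, 2, 5, 6]
After 8 (swap(5, 6)): [7, 3, 0, 1, 4, 5, 2, 6]
After 9 (swap(3, 0)): [1, 3, 0, 7, 4, 5, 2, 6]
After 10 (swap(0, 2)): [0, 3, 1, 7, 4, 5, 2, 6]
After 11 (swap(6, 2)): [0, 3, 2, 7, 4, 5, 1, 6]
After 12 (swap(3, 1)): [0, 7, 2, 3, 4, 5, 1, 6]
After 13 (swap(1, 7)): [0, 6, 2, 3, 4, 5, 1, 7]
After 14 (swap(1, 6)): [0, 1, 2, 3, 4, 5, 6, 7]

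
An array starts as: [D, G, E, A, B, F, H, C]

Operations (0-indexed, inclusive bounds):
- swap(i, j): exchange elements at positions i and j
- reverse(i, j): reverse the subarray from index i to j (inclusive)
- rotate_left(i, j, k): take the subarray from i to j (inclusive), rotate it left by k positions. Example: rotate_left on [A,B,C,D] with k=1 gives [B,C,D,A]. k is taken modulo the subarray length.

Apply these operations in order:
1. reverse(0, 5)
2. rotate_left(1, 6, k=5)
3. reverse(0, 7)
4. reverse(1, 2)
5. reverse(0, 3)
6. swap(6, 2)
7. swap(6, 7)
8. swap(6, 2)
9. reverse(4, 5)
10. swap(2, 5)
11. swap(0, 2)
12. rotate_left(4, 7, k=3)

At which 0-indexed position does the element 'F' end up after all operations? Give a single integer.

Answer: 6

Derivation:
After 1 (reverse(0, 5)): [F, B, A, E, G, D, H, C]
After 2 (rotate_left(1, 6, k=5)): [F, H, B, A, E, G, D, C]
After 3 (reverse(0, 7)): [C, D, G, E, A, B, H, F]
After 4 (reverse(1, 2)): [C, G, D, E, A, B, H, F]
After 5 (reverse(0, 3)): [E, D, G, C, A, B, H, F]
After 6 (swap(6, 2)): [E, D, H, C, A, B, G, F]
After 7 (swap(6, 7)): [E, D, H, C, A, B, F, G]
After 8 (swap(6, 2)): [E, D, F, C, A, B, H, G]
After 9 (reverse(4, 5)): [E, D, F, C, B, A, H, G]
After 10 (swap(2, 5)): [E, D, A, C, B, F, H, G]
After 11 (swap(0, 2)): [A, D, E, C, B, F, H, G]
After 12 (rotate_left(4, 7, k=3)): [A, D, E, C, G, B, F, H]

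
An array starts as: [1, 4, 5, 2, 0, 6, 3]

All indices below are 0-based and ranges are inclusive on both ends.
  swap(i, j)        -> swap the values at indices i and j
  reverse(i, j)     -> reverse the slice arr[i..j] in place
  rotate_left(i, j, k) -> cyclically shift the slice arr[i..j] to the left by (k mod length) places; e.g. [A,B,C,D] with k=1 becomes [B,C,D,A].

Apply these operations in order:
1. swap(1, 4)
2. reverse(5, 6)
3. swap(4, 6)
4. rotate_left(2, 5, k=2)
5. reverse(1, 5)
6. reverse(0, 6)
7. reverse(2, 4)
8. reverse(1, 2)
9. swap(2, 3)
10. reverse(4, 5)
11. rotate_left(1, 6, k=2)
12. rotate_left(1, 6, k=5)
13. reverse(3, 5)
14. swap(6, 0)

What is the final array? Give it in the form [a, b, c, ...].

After 1 (swap(1, 4)): [1, 0, 5, 2, 4, 6, 3]
After 2 (reverse(5, 6)): [1, 0, 5, 2, 4, 3, 6]
After 3 (swap(4, 6)): [1, 0, 5, 2, 6, 3, 4]
After 4 (rotate_left(2, 5, k=2)): [1, 0, 6, 3, 5, 2, 4]
After 5 (reverse(1, 5)): [1, 2, 5, 3, 6, 0, 4]
After 6 (reverse(0, 6)): [4, 0, 6, 3, 5, 2, 1]
After 7 (reverse(2, 4)): [4, 0, 5, 3, 6, 2, 1]
After 8 (reverse(1, 2)): [4, 5, 0, 3, 6, 2, 1]
After 9 (swap(2, 3)): [4, 5, 3, 0, 6, 2, 1]
After 10 (reverse(4, 5)): [4, 5, 3, 0, 2, 6, 1]
After 11 (rotate_left(1, 6, k=2)): [4, 0, 2, 6, 1, 5, 3]
After 12 (rotate_left(1, 6, k=5)): [4, 3, 0, 2, 6, 1, 5]
After 13 (reverse(3, 5)): [4, 3, 0, 1, 6, 2, 5]
After 14 (swap(6, 0)): [5, 3, 0, 1, 6, 2, 4]

Answer: [5, 3, 0, 1, 6, 2, 4]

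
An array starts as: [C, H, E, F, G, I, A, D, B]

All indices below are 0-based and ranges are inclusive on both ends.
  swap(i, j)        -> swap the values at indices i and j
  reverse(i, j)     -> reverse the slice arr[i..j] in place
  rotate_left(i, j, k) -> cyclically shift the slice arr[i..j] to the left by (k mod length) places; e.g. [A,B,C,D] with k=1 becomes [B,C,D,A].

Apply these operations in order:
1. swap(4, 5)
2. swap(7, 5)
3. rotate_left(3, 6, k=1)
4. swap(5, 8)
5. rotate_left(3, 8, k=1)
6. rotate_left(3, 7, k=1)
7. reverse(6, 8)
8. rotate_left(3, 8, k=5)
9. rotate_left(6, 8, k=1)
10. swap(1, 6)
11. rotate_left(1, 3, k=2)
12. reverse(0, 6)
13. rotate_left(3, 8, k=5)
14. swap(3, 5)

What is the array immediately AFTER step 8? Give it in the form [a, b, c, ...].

Answer: [C, H, E, A, B, F, G, I, D]

Derivation:
After 1 (swap(4, 5)): [C, H, E, F, I, G, A, D, B]
After 2 (swap(7, 5)): [C, H, E, F, I, D, A, G, B]
After 3 (rotate_left(3, 6, k=1)): [C, H, E, I, D, A, F, G, B]
After 4 (swap(5, 8)): [C, H, E, I, D, B, F, G, A]
After 5 (rotate_left(3, 8, k=1)): [C, H, E, D, B, F, G, A, I]
After 6 (rotate_left(3, 7, k=1)): [C, H, E, B, F, G, A, D, I]
After 7 (reverse(6, 8)): [C, H, E, B, F, G, I, D, A]
After 8 (rotate_left(3, 8, k=5)): [C, H, E, A, B, F, G, I, D]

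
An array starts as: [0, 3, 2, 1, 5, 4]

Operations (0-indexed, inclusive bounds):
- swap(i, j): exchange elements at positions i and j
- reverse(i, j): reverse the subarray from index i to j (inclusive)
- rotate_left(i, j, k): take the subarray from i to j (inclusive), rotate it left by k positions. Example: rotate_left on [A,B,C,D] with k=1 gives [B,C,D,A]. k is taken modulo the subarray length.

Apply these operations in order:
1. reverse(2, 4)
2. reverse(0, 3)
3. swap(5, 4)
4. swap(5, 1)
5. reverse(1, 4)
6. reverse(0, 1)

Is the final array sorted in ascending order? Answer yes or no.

After 1 (reverse(2, 4)): [0, 3, 5, 1, 2, 4]
After 2 (reverse(0, 3)): [1, 5, 3, 0, 2, 4]
After 3 (swap(5, 4)): [1, 5, 3, 0, 4, 2]
After 4 (swap(5, 1)): [1, 2, 3, 0, 4, 5]
After 5 (reverse(1, 4)): [1, 4, 0, 3, 2, 5]
After 6 (reverse(0, 1)): [4, 1, 0, 3, 2, 5]

Answer: no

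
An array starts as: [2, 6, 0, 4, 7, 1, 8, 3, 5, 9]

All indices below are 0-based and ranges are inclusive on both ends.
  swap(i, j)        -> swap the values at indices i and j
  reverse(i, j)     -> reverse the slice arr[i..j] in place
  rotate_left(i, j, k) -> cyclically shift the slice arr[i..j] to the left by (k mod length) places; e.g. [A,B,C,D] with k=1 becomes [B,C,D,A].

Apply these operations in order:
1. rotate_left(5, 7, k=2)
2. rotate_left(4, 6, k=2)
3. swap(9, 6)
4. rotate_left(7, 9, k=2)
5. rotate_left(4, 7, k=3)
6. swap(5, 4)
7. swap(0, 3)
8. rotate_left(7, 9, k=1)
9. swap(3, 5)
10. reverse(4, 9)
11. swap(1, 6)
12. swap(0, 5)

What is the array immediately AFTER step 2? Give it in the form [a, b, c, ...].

Answer: [2, 6, 0, 4, 1, 7, 3, 8, 5, 9]

Derivation:
After 1 (rotate_left(5, 7, k=2)): [2, 6, 0, 4, 7, 3, 1, 8, 5, 9]
After 2 (rotate_left(4, 6, k=2)): [2, 6, 0, 4, 1, 7, 3, 8, 5, 9]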